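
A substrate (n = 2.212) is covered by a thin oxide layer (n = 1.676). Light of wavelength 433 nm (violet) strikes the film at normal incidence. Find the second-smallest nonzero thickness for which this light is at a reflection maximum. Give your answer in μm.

Ray reflecting at the top interface goes from n = 1.0 toward n = 1.676: a half-wave phase shift.
Bottom surface (1.676 → 2.212): reflection off a higher-index medium gives a half-wave phase shift.
Zero or two π shifts → no net half-wave offset.
With no net inversion, constructive interference in reflection requires 2 n t = m λ.
The second-smallest nonzero thickness corresponds to m = 2: t = m λ / (2 n) = 2.00 × 433 / (2 × 1.676) = 258 nm.

0.258 μm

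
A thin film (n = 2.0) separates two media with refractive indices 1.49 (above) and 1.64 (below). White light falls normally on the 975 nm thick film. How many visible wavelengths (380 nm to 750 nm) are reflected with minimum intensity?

Top surface (1.49 → 2.0): reflection off a higher-index medium gives a half-wave phase shift.
Bottom surface (2.0 → 1.64): reflection off a lower-index medium gives no phase shift.
Exactly one π shift → a net half-wave offset.
With one net inversion, destructive interference in reflection requires 2 n t = m λ.
λ = 2 n t / m = 3900 / m nm.
m=5: 780 nm (IR); m=6: 650 nm (visible); m=7: 557 nm (visible); m=8: 488 nm (visible); m=9: 433 nm (visible); m=10: 390 nm (visible); m=11: 355 nm (UV).

5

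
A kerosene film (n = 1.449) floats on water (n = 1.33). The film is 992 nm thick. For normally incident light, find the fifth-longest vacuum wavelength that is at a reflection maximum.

Top surface (1.0 → 1.449): reflection off a higher-index medium gives a half-wave phase shift.
Ray reflecting at the bottom interface goes from n = 1.449 toward n = 1.33: no phase shift.
Net: one phase inversion between the two reflected rays.
So the condition for constructive reflection is 2 n t = (m + ½) λ.
λ = 2 n t / (m + ½). The fifth-longest wavelength is m = 4: λ = 2 × 1.449 × 992 / 4.50 = 639 nm.

639 nm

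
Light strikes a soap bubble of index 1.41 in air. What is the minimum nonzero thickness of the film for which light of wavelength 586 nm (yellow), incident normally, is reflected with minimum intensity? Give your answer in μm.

0.208 μm

At the upper boundary (n = 1.0 to n = 1.41) the reflected ray undergoes a half-wave phase shift.
Bottom surface (1.41 → 1.0): reflection off a lower-index medium gives no phase shift.
Exactly one π shift → a net half-wave offset.
For minimum reflection here: 2 n t = m λ.
Minimum nonzero at m = 1: t = λ / (2 n) = 586 / (2 × 1.41) = 208 nm.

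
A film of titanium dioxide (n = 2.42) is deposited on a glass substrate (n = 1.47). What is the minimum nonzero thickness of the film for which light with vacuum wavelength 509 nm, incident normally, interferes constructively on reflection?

52.6 nm

Top surface (1.0 → 2.42): reflection off a higher-index medium gives a half-wave phase shift.
Ray reflecting at the bottom interface goes from n = 2.42 toward n = 1.47: no phase shift.
Net: one phase inversion between the two reflected rays.
With one net inversion, constructive interference in reflection requires 2 n t = (m + ½) λ.
Minimum at m = 0: t = λ / (4 n) = 509 / (4 × 2.42) = 52.6 nm.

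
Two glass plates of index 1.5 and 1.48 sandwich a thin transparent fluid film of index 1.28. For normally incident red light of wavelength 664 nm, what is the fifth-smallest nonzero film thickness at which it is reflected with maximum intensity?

Ray reflecting at the top interface goes from n = 1.5 toward n = 1.28: no phase shift.
Ray reflecting at the bottom interface goes from n = 1.28 toward n = 1.48: a half-wave phase shift.
Exactly one π shift → a net half-wave offset.
So the condition for constructive reflection is 2 n t = (m + ½) λ.
The fifth-smallest nonzero thickness corresponds to m = 4: t = (m + ½) λ / (2 n) = 4.50 × 664 / (2 × 1.28) = 1167 nm.

1167 nm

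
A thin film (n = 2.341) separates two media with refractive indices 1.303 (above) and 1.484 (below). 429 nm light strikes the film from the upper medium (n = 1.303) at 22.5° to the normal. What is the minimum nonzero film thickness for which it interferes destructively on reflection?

93.8 nm

Top surface (1.303 → 2.341): reflection off a higher-index medium gives a half-wave phase shift.
At the lower boundary (n = 2.341 to n = 1.484) the reflected ray undergoes no phase shift.
Net: one phase inversion between the two reflected rays.
For weak reflection here: 2 n t cos θ_r = m λ.
Snell's law: 1.303 sin 22.5° = 2.341 sin θ_r → sin θ_r = 0.213, cos θ_r = 0.977.
Minimum nonzero at m = 1: t = λ / (2 n cos θ_r) = 429 / (2 × 2.341 × 0.977) = 93.8 nm.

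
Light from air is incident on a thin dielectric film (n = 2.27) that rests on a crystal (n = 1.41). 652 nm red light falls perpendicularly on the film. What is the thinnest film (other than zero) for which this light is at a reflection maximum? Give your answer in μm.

Ray reflecting at the top interface goes from n = 1.0 toward n = 2.27: a half-wave phase shift.
At the lower boundary (n = 2.27 to n = 1.41) the reflected ray undergoes no phase shift.
Exactly one π shift → a net half-wave offset.
So the condition for constructive reflection is 2 n t = (m + ½) λ.
Minimum at m = 0: t = λ / (4 n) = 652 / (4 × 2.27) = 71.8 nm.

0.0718 μm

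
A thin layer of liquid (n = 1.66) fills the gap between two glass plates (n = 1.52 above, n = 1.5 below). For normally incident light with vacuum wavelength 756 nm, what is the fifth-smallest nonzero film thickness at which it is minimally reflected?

1139 nm

At the upper boundary (n = 1.52 to n = 1.66) the reflected ray undergoes a half-wave phase shift.
Ray reflecting at the bottom interface goes from n = 1.66 toward n = 1.5: no phase shift.
Net: one phase inversion between the two reflected rays.
For dark reflection here: 2 n t = m λ.
The fifth-smallest nonzero thickness corresponds to m = 5: t = m λ / (2 n) = 5.00 × 756 / (2 × 1.66) = 1139 nm.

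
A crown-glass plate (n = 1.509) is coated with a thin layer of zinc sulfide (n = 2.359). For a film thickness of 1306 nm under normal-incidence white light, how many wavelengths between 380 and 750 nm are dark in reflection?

Ray reflecting at the top interface goes from n = 1.0 toward n = 2.359: a half-wave phase shift.
At the lower boundary (n = 2.359 to n = 1.509) the reflected ray undergoes no phase shift.
Exactly one π shift → a net half-wave offset.
For weak reflection here: 2 n t = m λ.
λ = 2 n t / m = 6162 / m nm.
m=8: 770 nm (IR); m=9: 685 nm (visible); m=10: 616 nm (visible); m=11: 560 nm (visible); m=12: 513 nm (visible); m=13: 474 nm (visible); m=14: 440 nm (visible); m=15: 411 nm (visible); m=16: 385 nm (visible); m=17: 362 nm (UV).

8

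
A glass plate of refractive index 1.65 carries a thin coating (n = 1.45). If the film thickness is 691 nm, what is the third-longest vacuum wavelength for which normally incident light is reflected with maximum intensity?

At the upper boundary (n = 1.0 to n = 1.45) the reflected ray undergoes a half-wave phase shift.
At the lower boundary (n = 1.45 to n = 1.65) the reflected ray undergoes a half-wave phase shift.
Zero or two π shifts → no net half-wave offset.
For bright reflection here: 2 n t = m λ.
λ = 2 n t / m. The third-longest wavelength is m = 3: λ = 2 × 1.45 × 691 / 3.00 = 668 nm.

668 nm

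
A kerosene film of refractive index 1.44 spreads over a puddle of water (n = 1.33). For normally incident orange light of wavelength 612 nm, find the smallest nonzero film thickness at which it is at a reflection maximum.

Top surface (1.0 → 1.44): reflection off a higher-index medium gives a half-wave phase shift.
Bottom surface (1.44 → 1.33): reflection off a lower-index medium gives no phase shift.
Exactly one π shift → a net half-wave offset.
For bright reflection here: 2 n t = (m + ½) λ.
Minimum at m = 0: t = λ / (4 n) = 612 / (4 × 1.44) = 106 nm.

106 nm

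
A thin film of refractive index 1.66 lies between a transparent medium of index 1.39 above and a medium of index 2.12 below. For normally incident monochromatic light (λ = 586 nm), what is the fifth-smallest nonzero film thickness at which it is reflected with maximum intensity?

At the upper boundary (n = 1.39 to n = 1.66) the reflected ray undergoes a half-wave phase shift.
At the lower boundary (n = 1.66 to n = 2.12) the reflected ray undergoes a half-wave phase shift.
The two reflections carry the same phase change, so no net offset.
So the condition for constructive reflection is 2 n t = m λ.
The fifth-smallest nonzero thickness corresponds to m = 5: t = m λ / (2 n) = 5.00 × 586 / (2 × 1.66) = 883 nm.

883 nm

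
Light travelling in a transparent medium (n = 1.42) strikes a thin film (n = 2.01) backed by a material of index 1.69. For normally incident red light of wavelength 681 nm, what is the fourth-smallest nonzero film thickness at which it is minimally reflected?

Ray reflecting at the top interface goes from n = 1.42 toward n = 2.01: a half-wave phase shift.
Ray reflecting at the bottom interface goes from n = 2.01 toward n = 1.69: no phase shift.
Net: one phase inversion between the two reflected rays.
For minimum reflection here: 2 n t = m λ.
The fourth-smallest nonzero thickness corresponds to m = 4: t = m λ / (2 n) = 4.00 × 681 / (2 × 2.01) = 678 nm.

678 nm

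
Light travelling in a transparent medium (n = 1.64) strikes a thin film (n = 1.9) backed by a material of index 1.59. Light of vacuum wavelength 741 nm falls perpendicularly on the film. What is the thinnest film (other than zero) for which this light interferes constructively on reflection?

At the upper boundary (n = 1.64 to n = 1.9) the reflected ray undergoes a half-wave phase shift.
At the lower boundary (n = 1.9 to n = 1.59) the reflected ray undergoes no phase shift.
Net: one phase inversion between the two reflected rays.
So the condition for constructive reflection is 2 n t = (m + ½) λ.
Minimum at m = 0: t = λ / (4 n) = 741 / (4 × 1.9) = 97.5 nm.

97.5 nm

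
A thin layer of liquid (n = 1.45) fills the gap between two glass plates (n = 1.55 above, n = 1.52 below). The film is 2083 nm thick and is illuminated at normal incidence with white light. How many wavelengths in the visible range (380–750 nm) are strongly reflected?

8

At the upper boundary (n = 1.55 to n = 1.45) the reflected ray undergoes no phase shift.
At the lower boundary (n = 1.45 to n = 1.52) the reflected ray undergoes a half-wave phase shift.
The two reflections differ by half a wavelength.
With one net inversion, constructive interference in reflection requires 2 n t = (m + ½) λ.
λ = 2 n t / (m + ½) = 6041 / (m + ½) nm.
m=7: 805 nm (IR); m=8: 711 nm (visible); m=9: 636 nm (visible); m=10: 575 nm (visible); m=11: 525 nm (visible); m=12: 483 nm (visible); m=13: 447 nm (visible); m=14: 417 nm (visible); m=15: 390 nm (visible); m=16: 366 nm (UV).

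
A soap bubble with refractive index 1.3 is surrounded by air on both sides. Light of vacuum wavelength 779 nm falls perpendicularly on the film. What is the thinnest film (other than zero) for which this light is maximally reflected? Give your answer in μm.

0.150 μm

Top surface (1.0 → 1.3): reflection off a higher-index medium gives a half-wave phase shift.
At the lower boundary (n = 1.3 to n = 1.0) the reflected ray undergoes no phase shift.
Net: one phase inversion between the two reflected rays.
With one net inversion, constructive interference in reflection requires 2 n t = (m + ½) λ.
Minimum at m = 0: t = λ / (4 n) = 779 / (4 × 1.3) = 150 nm.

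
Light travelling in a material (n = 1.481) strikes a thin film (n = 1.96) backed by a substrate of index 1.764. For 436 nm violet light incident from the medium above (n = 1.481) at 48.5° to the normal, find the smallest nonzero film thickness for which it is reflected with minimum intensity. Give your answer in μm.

0.135 μm

Ray reflecting at the top interface goes from n = 1.481 toward n = 1.96: a half-wave phase shift.
Ray reflecting at the bottom interface goes from n = 1.96 toward n = 1.764: no phase shift.
The two reflections differ by half a wavelength.
For dark reflection here: 2 n t cos θ_r = m λ.
Snell's law: 1.481 sin 48.5° = 1.96 sin θ_r → sin θ_r = 0.566, cos θ_r = 0.824.
Minimum nonzero at m = 1: t = λ / (2 n cos θ_r) = 436 / (2 × 1.96 × 0.824) = 135 nm.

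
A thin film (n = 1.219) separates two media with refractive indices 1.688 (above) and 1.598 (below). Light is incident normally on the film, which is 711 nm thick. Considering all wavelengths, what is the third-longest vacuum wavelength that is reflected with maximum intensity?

Ray reflecting at the top interface goes from n = 1.688 toward n = 1.219: no phase shift.
Bottom surface (1.219 → 1.598): reflection off a higher-index medium gives a half-wave phase shift.
Net: one phase inversion between the two reflected rays.
So the condition for constructive reflection is 2 n t = (m + ½) λ.
λ = 2 n t / (m + ½). The third-longest wavelength is m = 2: λ = 2 × 1.219 × 711 / 2.50 = 693 nm.

693 nm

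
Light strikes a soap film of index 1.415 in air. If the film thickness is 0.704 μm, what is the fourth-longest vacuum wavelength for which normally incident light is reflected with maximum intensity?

At the upper boundary (n = 1.0 to n = 1.415) the reflected ray undergoes a half-wave phase shift.
Bottom surface (1.415 → 1.0): reflection off a lower-index medium gives no phase shift.
The two reflections differ by half a wavelength.
For strong reflection here: 2 n t = (m + ½) λ.
λ = 2 n t / (m + ½). The fourth-longest wavelength is m = 3: λ = 2 × 1.415 × 704 / 3.50 = 569 nm.

569 nm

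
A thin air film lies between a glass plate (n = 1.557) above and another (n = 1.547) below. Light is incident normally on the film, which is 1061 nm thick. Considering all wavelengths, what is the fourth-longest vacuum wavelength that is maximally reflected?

At the upper boundary (n = 1.557 to n = 1.0) the reflected ray undergoes no phase shift.
Bottom surface (1.0 → 1.547): reflection off a higher-index medium gives a half-wave phase shift.
Net: one phase inversion between the two reflected rays.
For bright reflection here: 2 n t = (m + ½) λ.
λ = 2 n t / (m + ½). The fourth-longest wavelength is m = 3: λ = 2 × 1.0 × 1061 / 3.50 = 606 nm.

606 nm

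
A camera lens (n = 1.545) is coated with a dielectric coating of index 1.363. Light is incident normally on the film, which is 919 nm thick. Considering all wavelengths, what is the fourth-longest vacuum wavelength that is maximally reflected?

Ray reflecting at the top interface goes from n = 1.0 toward n = 1.363: a half-wave phase shift.
Ray reflecting at the bottom interface goes from n = 1.363 toward n = 1.545: a half-wave phase shift.
Zero or two π shifts → no net half-wave offset.
With no net inversion, constructive interference in reflection requires 2 n t = m λ.
λ = 2 n t / m. The fourth-longest wavelength is m = 4: λ = 2 × 1.363 × 919 / 4.00 = 626 nm.

626 nm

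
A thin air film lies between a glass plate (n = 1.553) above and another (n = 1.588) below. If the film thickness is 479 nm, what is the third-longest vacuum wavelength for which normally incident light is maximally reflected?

Ray reflecting at the top interface goes from n = 1.553 toward n = 1.0: no phase shift.
Ray reflecting at the bottom interface goes from n = 1.0 toward n = 1.588: a half-wave phase shift.
The two reflections differ by half a wavelength.
With one net inversion, constructive interference in reflection requires 2 n t = (m + ½) λ.
λ = 2 n t / (m + ½). The third-longest wavelength is m = 2: λ = 2 × 1.0 × 479 / 2.50 = 383 nm.

383 nm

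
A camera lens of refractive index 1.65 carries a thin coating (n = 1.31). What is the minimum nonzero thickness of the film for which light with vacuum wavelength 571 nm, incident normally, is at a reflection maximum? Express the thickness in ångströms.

2179 Å

Ray reflecting at the top interface goes from n = 1.0 toward n = 1.31: a half-wave phase shift.
At the lower boundary (n = 1.31 to n = 1.65) the reflected ray undergoes a half-wave phase shift.
Net: no relative phase inversion (both shifts match).
So the condition for constructive reflection is 2 n t = m λ.
Minimum nonzero at m = 1: t = λ / (2 n) = 571 / (2 × 1.31) = 218 nm.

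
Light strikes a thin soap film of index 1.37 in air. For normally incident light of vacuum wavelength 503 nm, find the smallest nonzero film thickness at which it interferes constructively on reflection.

At the upper boundary (n = 1.0 to n = 1.37) the reflected ray undergoes a half-wave phase shift.
At the lower boundary (n = 1.37 to n = 1.0) the reflected ray undergoes no phase shift.
Exactly one π shift → a net half-wave offset.
With one net inversion, constructive interference in reflection requires 2 n t = (m + ½) λ.
Minimum at m = 0: t = λ / (4 n) = 503 / (4 × 1.37) = 91.8 nm.

91.8 nm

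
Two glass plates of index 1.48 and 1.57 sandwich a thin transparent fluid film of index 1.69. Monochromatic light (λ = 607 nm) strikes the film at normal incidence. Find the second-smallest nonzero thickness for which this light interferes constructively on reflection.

At the upper boundary (n = 1.48 to n = 1.69) the reflected ray undergoes a half-wave phase shift.
Bottom surface (1.69 → 1.57): reflection off a lower-index medium gives no phase shift.
Exactly one π shift → a net half-wave offset.
With one net inversion, constructive interference in reflection requires 2 n t = (m + ½) λ.
The second-smallest nonzero thickness corresponds to m = 1: t = (m + ½) λ / (2 n) = 1.50 × 607 / (2 × 1.69) = 269 nm.

269 nm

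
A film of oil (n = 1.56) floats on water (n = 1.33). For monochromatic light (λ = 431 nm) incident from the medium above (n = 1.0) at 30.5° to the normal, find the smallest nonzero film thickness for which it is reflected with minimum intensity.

Ray reflecting at the top interface goes from n = 1.0 toward n = 1.56: a half-wave phase shift.
Bottom surface (1.56 → 1.33): reflection off a lower-index medium gives no phase shift.
Net: one phase inversion between the two reflected rays.
So the condition for destructive reflection is 2 n t cos θ_r = m λ.
Snell's law: 1.0 sin 30.5° = 1.56 sin θ_r → sin θ_r = 0.325, cos θ_r = 0.946.
Minimum nonzero at m = 1: t = λ / (2 n cos θ_r) = 431 / (2 × 1.56 × 0.946) = 146 nm.

146 nm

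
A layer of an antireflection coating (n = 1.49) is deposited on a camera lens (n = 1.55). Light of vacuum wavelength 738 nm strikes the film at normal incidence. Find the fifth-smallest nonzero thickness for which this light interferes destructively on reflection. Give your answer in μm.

At the upper boundary (n = 1.0 to n = 1.49) the reflected ray undergoes a half-wave phase shift.
Ray reflecting at the bottom interface goes from n = 1.49 toward n = 1.55: a half-wave phase shift.
The two reflections carry the same phase change, so no net offset.
For dark reflection here: 2 n t = (m + ½) λ.
The fifth-smallest nonzero thickness corresponds to m = 4: t = (m + ½) λ / (2 n) = 4.50 × 738 / (2 × 1.49) = 1114 nm.

1.11 μm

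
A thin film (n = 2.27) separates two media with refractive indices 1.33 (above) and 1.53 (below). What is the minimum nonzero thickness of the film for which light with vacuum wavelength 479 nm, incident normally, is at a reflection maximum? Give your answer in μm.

0.0528 μm

At the upper boundary (n = 1.33 to n = 2.27) the reflected ray undergoes a half-wave phase shift.
Bottom surface (2.27 → 1.53): reflection off a lower-index medium gives no phase shift.
Exactly one π shift → a net half-wave offset.
So the condition for constructive reflection is 2 n t = (m + ½) λ.
Minimum at m = 0: t = λ / (4 n) = 479 / (4 × 2.27) = 52.8 nm.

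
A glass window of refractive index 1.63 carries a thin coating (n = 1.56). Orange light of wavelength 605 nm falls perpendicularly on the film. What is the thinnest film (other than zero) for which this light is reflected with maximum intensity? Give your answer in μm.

0.194 μm

At the upper boundary (n = 1.0 to n = 1.56) the reflected ray undergoes a half-wave phase shift.
Ray reflecting at the bottom interface goes from n = 1.56 toward n = 1.63: a half-wave phase shift.
Net: no relative phase inversion (both shifts match).
For bright reflection here: 2 n t = m λ.
Minimum nonzero at m = 1: t = λ / (2 n) = 605 / (2 × 1.56) = 194 nm.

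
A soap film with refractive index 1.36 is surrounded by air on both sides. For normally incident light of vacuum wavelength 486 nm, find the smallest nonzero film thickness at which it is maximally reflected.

89.3 nm

Top surface (1.0 → 1.36): reflection off a higher-index medium gives a half-wave phase shift.
At the lower boundary (n = 1.36 to n = 1.0) the reflected ray undergoes no phase shift.
The two reflections differ by half a wavelength.
With one net inversion, constructive interference in reflection requires 2 n t = (m + ½) λ.
Minimum at m = 0: t = λ / (4 n) = 486 / (4 × 1.36) = 89.3 nm.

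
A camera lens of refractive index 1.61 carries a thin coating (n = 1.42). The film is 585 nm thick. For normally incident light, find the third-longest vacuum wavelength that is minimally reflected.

Ray reflecting at the top interface goes from n = 1.0 toward n = 1.42: a half-wave phase shift.
Bottom surface (1.42 → 1.61): reflection off a higher-index medium gives a half-wave phase shift.
The two reflections carry the same phase change, so no net offset.
For dark reflection here: 2 n t = (m + ½) λ.
λ = 2 n t / (m + ½). The third-longest wavelength is m = 2: λ = 2 × 1.42 × 585 / 2.50 = 665 nm.

665 nm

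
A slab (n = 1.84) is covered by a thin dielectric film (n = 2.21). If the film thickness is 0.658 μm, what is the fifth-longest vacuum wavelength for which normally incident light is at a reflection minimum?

582 nm

At the upper boundary (n = 1.0 to n = 2.21) the reflected ray undergoes a half-wave phase shift.
At the lower boundary (n = 2.21 to n = 1.84) the reflected ray undergoes no phase shift.
Exactly one π shift → a net half-wave offset.
With one net inversion, destructive interference in reflection requires 2 n t = m λ.
λ = 2 n t / m. The fifth-longest wavelength is m = 5: λ = 2 × 2.21 × 658 / 5.00 = 582 nm.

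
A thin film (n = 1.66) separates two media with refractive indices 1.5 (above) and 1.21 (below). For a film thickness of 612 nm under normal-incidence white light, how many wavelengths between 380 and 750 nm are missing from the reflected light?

3

Ray reflecting at the top interface goes from n = 1.5 toward n = 1.66: a half-wave phase shift.
Ray reflecting at the bottom interface goes from n = 1.66 toward n = 1.21: no phase shift.
The two reflections differ by half a wavelength.
So the condition for destructive reflection is 2 n t = m λ.
λ = 2 n t / m = 2032 / m nm.
m=2: 1016 nm (IR); m=3: 677 nm (visible); m=4: 508 nm (visible); m=5: 406 nm (visible); m=6: 339 nm (UV).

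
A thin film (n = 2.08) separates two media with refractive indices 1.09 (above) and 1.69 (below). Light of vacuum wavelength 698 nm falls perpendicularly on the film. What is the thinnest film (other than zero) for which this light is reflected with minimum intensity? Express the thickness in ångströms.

Top surface (1.09 → 2.08): reflection off a higher-index medium gives a half-wave phase shift.
Ray reflecting at the bottom interface goes from n = 2.08 toward n = 1.69: no phase shift.
The two reflections differ by half a wavelength.
With one net inversion, destructive interference in reflection requires 2 n t = m λ.
Minimum nonzero at m = 1: t = λ / (2 n) = 698 / (2 × 2.08) = 168 nm.

1678 Å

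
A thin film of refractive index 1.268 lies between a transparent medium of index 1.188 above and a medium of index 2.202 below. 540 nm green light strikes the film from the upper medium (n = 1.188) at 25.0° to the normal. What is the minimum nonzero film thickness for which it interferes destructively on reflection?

Top surface (1.188 → 1.268): reflection off a higher-index medium gives a half-wave phase shift.
Ray reflecting at the bottom interface goes from n = 1.268 toward n = 2.202: a half-wave phase shift.
Net: no relative phase inversion (both shifts match).
So the condition for destructive reflection is 2 n t cos θ_r = (m + ½) λ.
Snell's law: 1.188 sin 25.0° = 1.268 sin θ_r → sin θ_r = 0.396, cos θ_r = 0.918.
Minimum at m = 0: t = λ / (4 n cos θ_r) = 540 / (4 × 1.268 × 0.918) = 116 nm.

116 nm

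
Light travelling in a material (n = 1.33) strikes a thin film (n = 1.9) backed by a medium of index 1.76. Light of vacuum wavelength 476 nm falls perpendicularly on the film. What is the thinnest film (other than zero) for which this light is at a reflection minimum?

Ray reflecting at the top interface goes from n = 1.33 toward n = 1.9: a half-wave phase shift.
Bottom surface (1.9 → 1.76): reflection off a lower-index medium gives no phase shift.
Exactly one π shift → a net half-wave offset.
For weak reflection here: 2 n t = m λ.
Minimum nonzero at m = 1: t = λ / (2 n) = 476 / (2 × 1.9) = 125 nm.

125 nm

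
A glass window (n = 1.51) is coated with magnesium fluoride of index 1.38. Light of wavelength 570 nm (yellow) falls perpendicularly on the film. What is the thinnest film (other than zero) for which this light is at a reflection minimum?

Ray reflecting at the top interface goes from n = 1.0 toward n = 1.38: a half-wave phase shift.
At the lower boundary (n = 1.38 to n = 1.51) the reflected ray undergoes a half-wave phase shift.
Net: no relative phase inversion (both shifts match).
For dark reflection here: 2 n t = (m + ½) λ.
Minimum at m = 0: t = λ / (4 n) = 570 / (4 × 1.38) = 103 nm.

103 nm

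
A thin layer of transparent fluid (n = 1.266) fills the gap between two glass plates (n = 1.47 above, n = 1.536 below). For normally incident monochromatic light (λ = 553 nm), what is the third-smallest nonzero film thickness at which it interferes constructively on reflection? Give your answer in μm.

0.546 μm

Ray reflecting at the top interface goes from n = 1.47 toward n = 1.266: no phase shift.
At the lower boundary (n = 1.266 to n = 1.536) the reflected ray undergoes a half-wave phase shift.
The two reflections differ by half a wavelength.
With one net inversion, constructive interference in reflection requires 2 n t = (m + ½) λ.
The third-smallest nonzero thickness corresponds to m = 2: t = (m + ½) λ / (2 n) = 2.50 × 553 / (2 × 1.266) = 546 nm.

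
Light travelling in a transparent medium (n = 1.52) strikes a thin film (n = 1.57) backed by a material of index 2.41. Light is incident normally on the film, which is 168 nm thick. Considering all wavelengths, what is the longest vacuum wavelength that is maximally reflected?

Ray reflecting at the top interface goes from n = 1.52 toward n = 1.57: a half-wave phase shift.
At the lower boundary (n = 1.57 to n = 2.41) the reflected ray undergoes a half-wave phase shift.
Zero or two π shifts → no net half-wave offset.
So the condition for constructive reflection is 2 n t = m λ.
λ = 2 n t / m. The longest wavelength is m = 1: λ = 2 × 1.57 × 168 / 1.00 = 528 nm.

528 nm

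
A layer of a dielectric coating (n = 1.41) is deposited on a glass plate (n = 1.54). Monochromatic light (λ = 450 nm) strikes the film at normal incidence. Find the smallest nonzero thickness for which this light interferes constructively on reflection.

160 nm

At the upper boundary (n = 1.0 to n = 1.41) the reflected ray undergoes a half-wave phase shift.
Ray reflecting at the bottom interface goes from n = 1.41 toward n = 1.54: a half-wave phase shift.
The two reflections carry the same phase change, so no net offset.
For strong reflection here: 2 n t = m λ.
The smallest nonzero thickness corresponds to m = 1: t = m λ / (2 n) = 1.00 × 450 / (2 × 1.41) = 160 nm.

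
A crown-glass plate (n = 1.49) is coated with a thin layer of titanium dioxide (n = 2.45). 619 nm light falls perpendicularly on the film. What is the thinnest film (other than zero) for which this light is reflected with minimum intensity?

126 nm

Ray reflecting at the top interface goes from n = 1.0 toward n = 2.45: a half-wave phase shift.
At the lower boundary (n = 2.45 to n = 1.49) the reflected ray undergoes no phase shift.
Net: one phase inversion between the two reflected rays.
So the condition for destructive reflection is 2 n t = m λ.
Minimum nonzero at m = 1: t = λ / (2 n) = 619 / (2 × 2.45) = 126 nm.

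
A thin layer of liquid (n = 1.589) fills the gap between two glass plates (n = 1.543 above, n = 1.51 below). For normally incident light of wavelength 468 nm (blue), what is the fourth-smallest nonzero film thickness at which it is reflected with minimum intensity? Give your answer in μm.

Top surface (1.543 → 1.589): reflection off a higher-index medium gives a half-wave phase shift.
Bottom surface (1.589 → 1.51): reflection off a lower-index medium gives no phase shift.
Exactly one π shift → a net half-wave offset.
For minimum reflection here: 2 n t = m λ.
The fourth-smallest nonzero thickness corresponds to m = 4: t = m λ / (2 n) = 4.00 × 468 / (2 × 1.589) = 589 nm.

0.589 μm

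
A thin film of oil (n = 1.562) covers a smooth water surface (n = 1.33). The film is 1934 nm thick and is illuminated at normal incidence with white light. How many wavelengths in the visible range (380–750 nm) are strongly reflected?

At the upper boundary (n = 1.0 to n = 1.562) the reflected ray undergoes a half-wave phase shift.
Ray reflecting at the bottom interface goes from n = 1.562 toward n = 1.33: no phase shift.
The two reflections differ by half a wavelength.
So the condition for constructive reflection is 2 n t = (m + ½) λ.
λ = 2 n t / (m + ½) = 6042 / (m + ½) nm.
m=7: 806 nm (IR); m=8: 711 nm (visible); m=9: 636 nm (visible); m=10: 575 nm (visible); m=11: 525 nm (visible); m=12: 483 nm (visible); m=13: 448 nm (visible); m=14: 417 nm (visible); m=15: 390 nm (visible); m=16: 366 nm (UV).

8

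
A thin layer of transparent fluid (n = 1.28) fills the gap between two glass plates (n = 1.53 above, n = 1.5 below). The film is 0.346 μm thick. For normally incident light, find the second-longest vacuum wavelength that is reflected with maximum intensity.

591 nm

At the upper boundary (n = 1.53 to n = 1.28) the reflected ray undergoes no phase shift.
Bottom surface (1.28 → 1.5): reflection off a higher-index medium gives a half-wave phase shift.
The two reflections differ by half a wavelength.
So the condition for constructive reflection is 2 n t = (m + ½) λ.
λ = 2 n t / (m + ½). The second-longest wavelength is m = 1: λ = 2 × 1.28 × 346 / 1.50 = 591 nm.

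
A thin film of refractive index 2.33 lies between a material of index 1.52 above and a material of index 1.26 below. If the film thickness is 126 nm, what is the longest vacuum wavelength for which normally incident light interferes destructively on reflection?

Ray reflecting at the top interface goes from n = 1.52 toward n = 2.33: a half-wave phase shift.
Ray reflecting at the bottom interface goes from n = 2.33 toward n = 1.26: no phase shift.
The two reflections differ by half a wavelength.
For dark reflection here: 2 n t = m λ.
λ = 2 n t / m. The longest wavelength is m = 1: λ = 2 × 2.33 × 126 / 1.00 = 587 nm.

587 nm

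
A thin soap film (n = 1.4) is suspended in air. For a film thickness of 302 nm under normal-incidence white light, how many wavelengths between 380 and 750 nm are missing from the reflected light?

Top surface (1.0 → 1.4): reflection off a higher-index medium gives a half-wave phase shift.
Bottom surface (1.4 → 1.0): reflection off a lower-index medium gives no phase shift.
Net: one phase inversion between the two reflected rays.
So the condition for destructive reflection is 2 n t = m λ.
λ = 2 n t / m = 846 / m nm.
m=1: 846 nm (IR); m=2: 423 nm (visible); m=3: 282 nm (UV).

1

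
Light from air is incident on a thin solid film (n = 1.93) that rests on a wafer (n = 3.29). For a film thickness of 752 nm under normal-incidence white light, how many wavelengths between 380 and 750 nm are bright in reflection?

4

Ray reflecting at the top interface goes from n = 1.0 toward n = 1.93: a half-wave phase shift.
At the lower boundary (n = 1.93 to n = 3.29) the reflected ray undergoes a half-wave phase shift.
Zero or two π shifts → no net half-wave offset.
So the condition for constructive reflection is 2 n t = m λ.
λ = 2 n t / m = 2903 / m nm.
m=3: 968 nm (IR); m=4: 726 nm (visible); m=5: 581 nm (visible); m=6: 484 nm (visible); m=7: 415 nm (visible); m=8: 363 nm (UV).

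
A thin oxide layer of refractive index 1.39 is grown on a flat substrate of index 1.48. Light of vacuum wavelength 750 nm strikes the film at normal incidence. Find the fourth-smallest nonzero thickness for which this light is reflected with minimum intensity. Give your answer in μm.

0.944 μm

Ray reflecting at the top interface goes from n = 1.0 toward n = 1.39: a half-wave phase shift.
Bottom surface (1.39 → 1.48): reflection off a higher-index medium gives a half-wave phase shift.
The two reflections carry the same phase change, so no net offset.
With no net inversion, destructive interference in reflection requires 2 n t = (m + ½) λ.
The fourth-smallest nonzero thickness corresponds to m = 3: t = (m + ½) λ / (2 n) = 3.50 × 750 / (2 × 1.39) = 944 nm.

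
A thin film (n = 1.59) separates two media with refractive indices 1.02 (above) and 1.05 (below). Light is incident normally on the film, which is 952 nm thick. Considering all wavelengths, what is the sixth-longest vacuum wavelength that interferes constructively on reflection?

Ray reflecting at the top interface goes from n = 1.02 toward n = 1.59: a half-wave phase shift.
Bottom surface (1.59 → 1.05): reflection off a lower-index medium gives no phase shift.
The two reflections differ by half a wavelength.
So the condition for constructive reflection is 2 n t = (m + ½) λ.
λ = 2 n t / (m + ½). The sixth-longest wavelength is m = 5: λ = 2 × 1.59 × 952 / 5.50 = 550 nm.

550 nm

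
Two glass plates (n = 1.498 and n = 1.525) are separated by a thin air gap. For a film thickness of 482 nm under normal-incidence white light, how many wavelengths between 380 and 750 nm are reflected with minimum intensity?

1

Ray reflecting at the top interface goes from n = 1.498 toward n = 1.0: no phase shift.
Ray reflecting at the bottom interface goes from n = 1.0 toward n = 1.525: a half-wave phase shift.
Exactly one π shift → a net half-wave offset.
So the condition for destructive reflection is 2 n t = m λ.
λ = 2 n t / m = 964 / m nm.
m=1: 964 nm (IR); m=2: 482 nm (visible); m=3: 321 nm (UV).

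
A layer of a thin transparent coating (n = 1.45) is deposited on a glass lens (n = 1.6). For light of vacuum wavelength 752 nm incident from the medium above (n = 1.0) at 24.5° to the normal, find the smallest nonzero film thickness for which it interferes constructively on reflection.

271 nm

Top surface (1.0 → 1.45): reflection off a higher-index medium gives a half-wave phase shift.
Bottom surface (1.45 → 1.6): reflection off a higher-index medium gives a half-wave phase shift.
The two reflections carry the same phase change, so no net offset.
For maximum reflection here: 2 n t cos θ_r = m λ.
Snell's law: 1.0 sin 24.5° = 1.45 sin θ_r → sin θ_r = 0.286, cos θ_r = 0.958.
Minimum nonzero at m = 1: t = λ / (2 n cos θ_r) = 752 / (2 × 1.45 × 0.958) = 271 nm.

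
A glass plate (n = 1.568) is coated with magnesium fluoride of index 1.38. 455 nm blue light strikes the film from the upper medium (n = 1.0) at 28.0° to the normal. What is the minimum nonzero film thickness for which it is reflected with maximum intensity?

175 nm

Top surface (1.0 → 1.38): reflection off a higher-index medium gives a half-wave phase shift.
Ray reflecting at the bottom interface goes from n = 1.38 toward n = 1.568: a half-wave phase shift.
Net: no relative phase inversion (both shifts match).
With no net inversion, constructive interference in reflection requires 2 n t cos θ_r = m λ.
Snell's law: 1.0 sin 28.0° = 1.38 sin θ_r → sin θ_r = 0.340, cos θ_r = 0.940.
Minimum nonzero at m = 1: t = λ / (2 n cos θ_r) = 455 / (2 × 1.38 × 0.940) = 175 nm.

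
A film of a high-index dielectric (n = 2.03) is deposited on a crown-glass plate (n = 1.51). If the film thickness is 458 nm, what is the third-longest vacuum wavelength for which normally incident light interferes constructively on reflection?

744 nm

At the upper boundary (n = 1.0 to n = 2.03) the reflected ray undergoes a half-wave phase shift.
Bottom surface (2.03 → 1.51): reflection off a lower-index medium gives no phase shift.
Exactly one π shift → a net half-wave offset.
With one net inversion, constructive interference in reflection requires 2 n t = (m + ½) λ.
λ = 2 n t / (m + ½). The third-longest wavelength is m = 2: λ = 2 × 2.03 × 458 / 2.50 = 744 nm.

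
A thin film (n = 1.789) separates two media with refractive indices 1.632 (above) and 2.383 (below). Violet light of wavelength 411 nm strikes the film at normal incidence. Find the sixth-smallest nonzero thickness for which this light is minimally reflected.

632 nm

Top surface (1.632 → 1.789): reflection off a higher-index medium gives a half-wave phase shift.
At the lower boundary (n = 1.789 to n = 2.383) the reflected ray undergoes a half-wave phase shift.
Zero or two π shifts → no net half-wave offset.
So the condition for destructive reflection is 2 n t = (m + ½) λ.
The sixth-smallest nonzero thickness corresponds to m = 5: t = (m + ½) λ / (2 n) = 5.50 × 411 / (2 × 1.789) = 632 nm.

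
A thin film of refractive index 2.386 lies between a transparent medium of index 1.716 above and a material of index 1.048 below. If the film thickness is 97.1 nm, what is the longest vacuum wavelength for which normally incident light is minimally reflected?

463 nm

Top surface (1.716 → 2.386): reflection off a higher-index medium gives a half-wave phase shift.
Bottom surface (2.386 → 1.048): reflection off a lower-index medium gives no phase shift.
The two reflections differ by half a wavelength.
For weak reflection here: 2 n t = m λ.
λ = 2 n t / m. The longest wavelength is m = 1: λ = 2 × 2.386 × 97.1 / 1.00 = 463 nm.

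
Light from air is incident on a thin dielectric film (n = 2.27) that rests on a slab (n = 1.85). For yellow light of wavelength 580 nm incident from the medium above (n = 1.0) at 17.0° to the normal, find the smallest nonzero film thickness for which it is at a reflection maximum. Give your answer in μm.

Ray reflecting at the top interface goes from n = 1.0 toward n = 2.27: a half-wave phase shift.
At the lower boundary (n = 2.27 to n = 1.85) the reflected ray undergoes no phase shift.
Exactly one π shift → a net half-wave offset.
With one net inversion, constructive interference in reflection requires 2 n t cos θ_r = (m + ½) λ.
Snell's law: 1.0 sin 17.0° = 2.27 sin θ_r → sin θ_r = 0.129, cos θ_r = 0.992.
Minimum at m = 0: t = λ / (4 n cos θ_r) = 580 / (4 × 2.27 × 0.992) = 64.4 nm.

0.0644 μm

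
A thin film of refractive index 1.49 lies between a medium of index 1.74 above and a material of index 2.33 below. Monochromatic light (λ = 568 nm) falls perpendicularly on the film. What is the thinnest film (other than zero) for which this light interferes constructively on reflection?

95.3 nm

Ray reflecting at the top interface goes from n = 1.74 toward n = 1.49: no phase shift.
Bottom surface (1.49 → 2.33): reflection off a higher-index medium gives a half-wave phase shift.
Net: one phase inversion between the two reflected rays.
For strong reflection here: 2 n t = (m + ½) λ.
Minimum at m = 0: t = λ / (4 n) = 568 / (4 × 1.49) = 95.3 nm.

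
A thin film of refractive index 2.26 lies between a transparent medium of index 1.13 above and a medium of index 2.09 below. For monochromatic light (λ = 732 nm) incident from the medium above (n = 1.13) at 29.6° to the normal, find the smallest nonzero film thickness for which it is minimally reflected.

Top surface (1.13 → 2.26): reflection off a higher-index medium gives a half-wave phase shift.
At the lower boundary (n = 2.26 to n = 2.09) the reflected ray undergoes no phase shift.
Exactly one π shift → a net half-wave offset.
For minimum reflection here: 2 n t cos θ_r = m λ.
Snell's law: 1.13 sin 29.6° = 2.26 sin θ_r → sin θ_r = 0.247, cos θ_r = 0.969.
Minimum nonzero at m = 1: t = λ / (2 n cos θ_r) = 732 / (2 × 2.26 × 0.969) = 167 nm.

167 nm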